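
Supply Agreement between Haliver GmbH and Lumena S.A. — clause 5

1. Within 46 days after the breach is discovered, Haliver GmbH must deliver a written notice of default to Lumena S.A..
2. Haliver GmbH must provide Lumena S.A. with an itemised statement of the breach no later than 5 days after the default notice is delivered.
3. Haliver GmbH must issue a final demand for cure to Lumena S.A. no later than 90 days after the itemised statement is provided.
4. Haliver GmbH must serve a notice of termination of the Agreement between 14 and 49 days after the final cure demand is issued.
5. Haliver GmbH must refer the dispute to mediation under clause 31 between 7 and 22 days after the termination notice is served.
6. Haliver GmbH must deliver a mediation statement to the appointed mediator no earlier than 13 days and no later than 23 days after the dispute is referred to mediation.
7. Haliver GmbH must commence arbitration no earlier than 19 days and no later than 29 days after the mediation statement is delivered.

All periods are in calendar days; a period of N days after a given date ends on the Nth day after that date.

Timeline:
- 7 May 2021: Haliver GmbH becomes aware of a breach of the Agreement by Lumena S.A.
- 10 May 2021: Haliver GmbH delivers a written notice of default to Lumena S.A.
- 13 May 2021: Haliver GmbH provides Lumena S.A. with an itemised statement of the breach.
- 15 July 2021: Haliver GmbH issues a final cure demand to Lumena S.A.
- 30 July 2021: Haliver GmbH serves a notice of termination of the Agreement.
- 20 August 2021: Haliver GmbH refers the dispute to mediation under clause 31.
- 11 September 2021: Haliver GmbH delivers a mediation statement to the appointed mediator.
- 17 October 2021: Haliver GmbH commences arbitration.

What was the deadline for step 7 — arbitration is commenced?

10 October 2021

Step 7 runs from 11 September 2021, when the mediation statement is delivered. The window is 19–29 days after 11 September 2021; it closes on 10 October 2021.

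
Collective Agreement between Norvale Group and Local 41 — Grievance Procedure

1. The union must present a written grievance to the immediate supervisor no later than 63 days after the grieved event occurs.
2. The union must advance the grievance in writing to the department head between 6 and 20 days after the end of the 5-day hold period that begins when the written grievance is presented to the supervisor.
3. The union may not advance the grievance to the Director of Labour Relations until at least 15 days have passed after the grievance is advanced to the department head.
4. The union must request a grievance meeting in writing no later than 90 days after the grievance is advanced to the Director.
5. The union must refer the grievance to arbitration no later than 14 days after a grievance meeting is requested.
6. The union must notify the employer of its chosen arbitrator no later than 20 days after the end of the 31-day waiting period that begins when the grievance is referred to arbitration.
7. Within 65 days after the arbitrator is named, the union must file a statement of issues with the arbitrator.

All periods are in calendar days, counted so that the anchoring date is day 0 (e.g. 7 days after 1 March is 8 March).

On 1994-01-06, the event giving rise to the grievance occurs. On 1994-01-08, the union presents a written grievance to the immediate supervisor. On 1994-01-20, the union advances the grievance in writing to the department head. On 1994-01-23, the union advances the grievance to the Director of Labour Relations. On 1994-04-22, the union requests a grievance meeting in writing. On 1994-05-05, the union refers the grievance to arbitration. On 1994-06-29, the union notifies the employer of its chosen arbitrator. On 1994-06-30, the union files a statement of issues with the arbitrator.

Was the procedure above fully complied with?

Step 1 — counting 63 days from 1994-01-06 (when the grieved event occurs) gives a deadline of 1994-03-10; 1994-01-08 is within that limit.
Step 2 — 6 and 20 days from 1994-01-13 (end of the 5-day hold period, which began when the written grievance is presented to the supervisor on 1994-01-08) are 1994-01-19 and 1994-02-02 respectively; 1994-01-20 falls inside that range.
Step 3 — must wait 15 days from 1994-01-20 (when the grievance is advanced to the department head), so not before 1994-02-04; 1994-01-23 is 12 days before the earliest permitted date.

No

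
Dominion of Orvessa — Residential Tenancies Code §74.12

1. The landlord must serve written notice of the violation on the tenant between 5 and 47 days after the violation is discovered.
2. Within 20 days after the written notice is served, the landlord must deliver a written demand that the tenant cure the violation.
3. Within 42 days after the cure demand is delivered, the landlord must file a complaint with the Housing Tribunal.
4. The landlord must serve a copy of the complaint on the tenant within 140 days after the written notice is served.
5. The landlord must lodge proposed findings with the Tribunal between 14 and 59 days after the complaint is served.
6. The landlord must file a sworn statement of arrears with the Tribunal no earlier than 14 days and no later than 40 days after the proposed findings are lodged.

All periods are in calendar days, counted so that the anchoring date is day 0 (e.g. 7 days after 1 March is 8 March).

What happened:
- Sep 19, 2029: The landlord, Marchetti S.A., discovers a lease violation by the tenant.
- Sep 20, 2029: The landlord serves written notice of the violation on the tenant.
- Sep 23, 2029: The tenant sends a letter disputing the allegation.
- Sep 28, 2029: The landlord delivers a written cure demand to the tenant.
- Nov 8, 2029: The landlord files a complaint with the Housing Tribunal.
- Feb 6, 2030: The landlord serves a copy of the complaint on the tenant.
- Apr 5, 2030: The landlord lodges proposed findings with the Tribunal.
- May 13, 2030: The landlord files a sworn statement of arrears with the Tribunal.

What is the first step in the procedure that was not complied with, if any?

Step 1

Step 1 — 5 and 47 days from Sep 19, 2029 (when the violation is discovered) are Sep 24, 2029 and Nov 5, 2029 respectively; done Sep 20, 2029 — 4 days before the window opened.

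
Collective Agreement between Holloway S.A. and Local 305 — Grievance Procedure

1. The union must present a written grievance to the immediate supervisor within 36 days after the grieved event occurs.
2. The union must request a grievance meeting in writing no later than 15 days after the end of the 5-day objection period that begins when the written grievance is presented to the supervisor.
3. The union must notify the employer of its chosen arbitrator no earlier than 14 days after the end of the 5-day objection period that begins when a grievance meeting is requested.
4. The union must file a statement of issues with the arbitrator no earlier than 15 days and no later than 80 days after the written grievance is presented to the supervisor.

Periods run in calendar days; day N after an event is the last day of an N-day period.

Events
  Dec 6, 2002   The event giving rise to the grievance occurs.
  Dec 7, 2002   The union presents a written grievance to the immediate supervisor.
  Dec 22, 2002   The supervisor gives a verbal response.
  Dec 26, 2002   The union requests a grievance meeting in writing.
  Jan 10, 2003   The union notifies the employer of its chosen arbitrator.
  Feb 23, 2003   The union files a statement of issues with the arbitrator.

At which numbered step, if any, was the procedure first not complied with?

Step 3

Step 1 — counting 36 days from Dec 6, 2002 (when the grieved event occurs) gives a deadline of Jan 11, 2003; done Dec 7, 2002 — timely.
Step 2 — counting 15 days from Dec 12, 2002 (end of the 5-day objection period, which began when the written grievance is presented to the supervisor on Dec 7, 2002) gives a deadline of Dec 27, 2002; completed Dec 26, 2002, before the deadline.
Step 3 — must wait 14 days from Dec 31, 2002 (end of the 5-day objection period, which began when a grievance meeting is requested on Dec 26, 2002), so not before Jan 14, 2003; done Jan 10, 2003 — 4 days too early.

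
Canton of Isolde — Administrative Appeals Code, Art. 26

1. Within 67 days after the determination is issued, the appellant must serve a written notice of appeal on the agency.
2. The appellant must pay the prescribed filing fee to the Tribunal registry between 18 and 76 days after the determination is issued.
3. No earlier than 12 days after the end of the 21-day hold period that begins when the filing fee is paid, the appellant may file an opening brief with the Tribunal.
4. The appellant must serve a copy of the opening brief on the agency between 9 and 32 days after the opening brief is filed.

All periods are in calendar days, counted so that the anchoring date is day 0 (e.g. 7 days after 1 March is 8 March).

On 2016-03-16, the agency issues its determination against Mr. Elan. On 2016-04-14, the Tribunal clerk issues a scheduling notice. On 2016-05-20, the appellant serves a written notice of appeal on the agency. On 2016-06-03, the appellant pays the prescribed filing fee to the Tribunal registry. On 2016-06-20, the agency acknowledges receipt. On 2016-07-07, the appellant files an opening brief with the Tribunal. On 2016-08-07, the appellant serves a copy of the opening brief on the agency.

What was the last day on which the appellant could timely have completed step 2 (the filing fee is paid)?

2016-05-31

Step 2 runs from 2016-03-16, when the determination is issued. The window is 18–76 days after 2016-03-16; it closes on 2016-05-31.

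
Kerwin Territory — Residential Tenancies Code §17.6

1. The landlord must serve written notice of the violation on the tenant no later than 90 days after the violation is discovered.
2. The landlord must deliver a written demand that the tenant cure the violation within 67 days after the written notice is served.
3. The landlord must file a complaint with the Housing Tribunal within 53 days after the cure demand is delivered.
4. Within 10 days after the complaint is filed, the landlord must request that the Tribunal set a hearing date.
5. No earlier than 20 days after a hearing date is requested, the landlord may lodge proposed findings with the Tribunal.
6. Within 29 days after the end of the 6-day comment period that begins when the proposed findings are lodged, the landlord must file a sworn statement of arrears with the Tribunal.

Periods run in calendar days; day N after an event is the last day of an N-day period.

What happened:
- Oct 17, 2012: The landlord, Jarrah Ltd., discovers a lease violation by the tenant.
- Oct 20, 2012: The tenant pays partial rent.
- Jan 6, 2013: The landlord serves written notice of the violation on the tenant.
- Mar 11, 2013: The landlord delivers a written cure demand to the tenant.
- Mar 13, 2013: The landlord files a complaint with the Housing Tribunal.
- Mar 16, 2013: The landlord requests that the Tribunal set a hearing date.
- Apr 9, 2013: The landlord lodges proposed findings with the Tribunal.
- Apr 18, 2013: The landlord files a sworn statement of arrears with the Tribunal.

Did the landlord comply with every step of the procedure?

Yes

Step 1: 90 days after Oct 17, 2012 (when the violation is discovered) is Jan 15, 2013; done Jan 6, 2013 — timely.
Step 2: 67 days after Jan 6, 2013 (when the written notice is served) is Mar 14, 2013; completed Mar 11, 2013, before the deadline.
Step 3: 53 days after Mar 11, 2013 (when the cure demand is delivered) is May 3, 2013; Mar 13, 2013 is within that limit.
Step 4: 10 days after Mar 13, 2013 (when the complaint is filed) is Mar 23, 2013; completed Mar 16, 2013, before the deadline.
Step 5: the earliest permitted date is 20 days after Mar 16, 2013 (when a hearing date is requested), i.e. Apr 5, 2013; Apr 9, 2013 is on or after that date.
Step 6: 29 days after Apr 15, 2013 (end of the 6-day comment period, which began when the proposed findings are lodged on Apr 9, 2013) is May 14, 2013; completed Apr 18, 2013, before the deadline.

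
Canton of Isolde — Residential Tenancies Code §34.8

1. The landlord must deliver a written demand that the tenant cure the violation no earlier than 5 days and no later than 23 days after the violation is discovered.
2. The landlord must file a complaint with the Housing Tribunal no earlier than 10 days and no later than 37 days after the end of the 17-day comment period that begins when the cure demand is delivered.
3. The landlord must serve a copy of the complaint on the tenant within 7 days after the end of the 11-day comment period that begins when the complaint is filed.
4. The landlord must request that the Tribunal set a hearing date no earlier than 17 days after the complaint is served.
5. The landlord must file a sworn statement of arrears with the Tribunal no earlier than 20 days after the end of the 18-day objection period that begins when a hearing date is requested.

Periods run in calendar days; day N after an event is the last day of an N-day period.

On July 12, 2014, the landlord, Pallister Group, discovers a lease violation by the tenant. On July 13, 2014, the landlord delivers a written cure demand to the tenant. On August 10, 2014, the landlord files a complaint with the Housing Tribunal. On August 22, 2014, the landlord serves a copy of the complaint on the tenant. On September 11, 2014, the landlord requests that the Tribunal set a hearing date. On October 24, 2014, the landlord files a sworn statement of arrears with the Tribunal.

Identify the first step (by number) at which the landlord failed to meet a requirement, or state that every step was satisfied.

Step 1 — 5 and 23 days from July 12, 2014 (when the violation is discovered) are July 17, 2014 and August 4, 2014 respectively; July 13, 2014 is 4 days too early.
The analysis stops there.

Step 1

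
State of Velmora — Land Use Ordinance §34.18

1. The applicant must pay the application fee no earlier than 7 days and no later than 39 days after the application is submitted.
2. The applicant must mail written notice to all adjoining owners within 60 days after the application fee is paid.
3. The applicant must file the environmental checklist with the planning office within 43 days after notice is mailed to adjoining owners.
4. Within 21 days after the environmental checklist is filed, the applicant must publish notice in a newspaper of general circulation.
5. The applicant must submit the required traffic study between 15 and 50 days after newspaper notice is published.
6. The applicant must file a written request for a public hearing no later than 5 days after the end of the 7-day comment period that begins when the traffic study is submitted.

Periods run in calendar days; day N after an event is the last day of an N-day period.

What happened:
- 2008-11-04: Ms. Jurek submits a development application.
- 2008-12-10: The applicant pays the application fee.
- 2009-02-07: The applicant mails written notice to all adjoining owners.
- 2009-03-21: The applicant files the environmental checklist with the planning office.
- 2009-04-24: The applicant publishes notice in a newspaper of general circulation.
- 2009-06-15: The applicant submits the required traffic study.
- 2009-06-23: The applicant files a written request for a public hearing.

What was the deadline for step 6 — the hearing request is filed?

The traffic study is submitted on 2009-06-15; the 7-day comment period therefore ends 2009-06-22, and step 6 runs from that date. 5 days after 2009-06-22 is 2009-06-27.

2009-06-27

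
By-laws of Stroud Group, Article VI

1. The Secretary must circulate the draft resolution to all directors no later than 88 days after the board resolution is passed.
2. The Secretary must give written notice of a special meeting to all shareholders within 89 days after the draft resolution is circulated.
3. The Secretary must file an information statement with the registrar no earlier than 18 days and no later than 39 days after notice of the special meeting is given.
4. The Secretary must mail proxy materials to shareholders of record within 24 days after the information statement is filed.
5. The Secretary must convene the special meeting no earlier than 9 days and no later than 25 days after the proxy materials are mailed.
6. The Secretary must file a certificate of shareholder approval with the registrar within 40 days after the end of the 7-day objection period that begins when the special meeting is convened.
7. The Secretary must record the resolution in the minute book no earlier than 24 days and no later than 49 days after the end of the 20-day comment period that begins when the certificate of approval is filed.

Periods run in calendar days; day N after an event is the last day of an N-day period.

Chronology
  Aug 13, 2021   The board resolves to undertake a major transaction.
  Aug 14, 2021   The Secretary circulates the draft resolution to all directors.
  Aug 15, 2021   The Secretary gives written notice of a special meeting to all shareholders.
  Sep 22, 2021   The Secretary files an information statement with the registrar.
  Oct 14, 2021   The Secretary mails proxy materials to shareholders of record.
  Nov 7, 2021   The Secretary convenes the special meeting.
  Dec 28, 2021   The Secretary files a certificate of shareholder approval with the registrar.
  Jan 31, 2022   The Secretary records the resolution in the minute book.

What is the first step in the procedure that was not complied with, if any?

Step 6

Step 1 — counting 88 days from Aug 13, 2021 (when the board resolution is passed) gives a deadline of Nov 9, 2021; Aug 14, 2021 is within that limit.
Step 2 — counting 89 days from Aug 14, 2021 (when the draft resolution is circulated) gives a deadline of Nov 11, 2021; Aug 15, 2021 is within that limit.
Step 3 — 18 and 39 days from Aug 15, 2021 (when notice of the special meeting is given) are Sep 2, 2021 and Sep 23, 2021 respectively; done Sep 22, 2021 — within the window.
Step 4 — counting 24 days from Sep 22, 2021 (when the information statement is filed) gives a deadline of Oct 16, 2021; Oct 14, 2021 is within that limit.
Step 5 — 9 and 25 days from Oct 14, 2021 (when the proxy materials are mailed) are Oct 23, 2021 and Nov 8, 2021 respectively; done Nov 7, 2021, which is between those dates.
Step 6 — counting 40 days from Nov 14, 2021 (end of the 7-day objection period, which began when the special meeting is convened on Nov 7, 2021) gives a deadline of Dec 24, 2021; done Dec 28, 2021 — 4 days late.
The analysis stops there.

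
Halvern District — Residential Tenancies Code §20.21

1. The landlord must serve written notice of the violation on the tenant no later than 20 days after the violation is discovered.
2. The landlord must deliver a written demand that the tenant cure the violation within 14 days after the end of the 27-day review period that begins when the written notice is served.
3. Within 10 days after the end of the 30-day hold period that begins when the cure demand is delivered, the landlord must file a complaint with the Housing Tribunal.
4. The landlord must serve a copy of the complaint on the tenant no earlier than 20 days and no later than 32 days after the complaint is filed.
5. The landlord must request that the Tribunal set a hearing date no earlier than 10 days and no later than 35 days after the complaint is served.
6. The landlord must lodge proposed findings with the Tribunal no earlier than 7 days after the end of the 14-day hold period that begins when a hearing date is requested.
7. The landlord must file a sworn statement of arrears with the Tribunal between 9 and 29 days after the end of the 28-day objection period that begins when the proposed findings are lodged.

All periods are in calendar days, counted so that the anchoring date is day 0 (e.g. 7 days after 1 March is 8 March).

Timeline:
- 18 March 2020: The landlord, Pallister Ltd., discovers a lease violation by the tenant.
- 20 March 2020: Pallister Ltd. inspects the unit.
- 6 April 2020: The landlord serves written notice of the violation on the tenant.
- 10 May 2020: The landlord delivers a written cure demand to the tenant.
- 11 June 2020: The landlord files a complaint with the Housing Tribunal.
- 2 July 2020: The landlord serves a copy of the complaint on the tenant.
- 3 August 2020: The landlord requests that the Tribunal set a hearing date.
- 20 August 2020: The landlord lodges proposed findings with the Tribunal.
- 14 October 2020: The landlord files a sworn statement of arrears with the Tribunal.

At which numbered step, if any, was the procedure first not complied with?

Step 6

(1) due by 18 March 2020 + 20 days = 7 April 2020; completed 6 April 2020, before the deadline.
(2) due by 3 May 2020 + 14 days = 17 May 2020; completed 10 May 2020, before the deadline.
(3) due by 9 June 2020 + 10 days = 19 June 2020; completed 11 June 2020, before the deadline.
(4) the permitted window runs from 11 June 2020 + 20 = 1 July 2020 to 11 June 2020 + 32 = 13 July 2020; done 2 July 2020, which is between those dates.
(5) the permitted window runs from 2 July 2020 + 10 = 12 July 2020 to 2 July 2020 + 35 = 6 August 2020; 3 August 2020 falls inside that range.
(6) permitted from 17 August 2020 + 7 days = 24 August 2020 onward; 20 August 2020 is 4 days before the earliest permitted date.
That is the first point of non-compliance.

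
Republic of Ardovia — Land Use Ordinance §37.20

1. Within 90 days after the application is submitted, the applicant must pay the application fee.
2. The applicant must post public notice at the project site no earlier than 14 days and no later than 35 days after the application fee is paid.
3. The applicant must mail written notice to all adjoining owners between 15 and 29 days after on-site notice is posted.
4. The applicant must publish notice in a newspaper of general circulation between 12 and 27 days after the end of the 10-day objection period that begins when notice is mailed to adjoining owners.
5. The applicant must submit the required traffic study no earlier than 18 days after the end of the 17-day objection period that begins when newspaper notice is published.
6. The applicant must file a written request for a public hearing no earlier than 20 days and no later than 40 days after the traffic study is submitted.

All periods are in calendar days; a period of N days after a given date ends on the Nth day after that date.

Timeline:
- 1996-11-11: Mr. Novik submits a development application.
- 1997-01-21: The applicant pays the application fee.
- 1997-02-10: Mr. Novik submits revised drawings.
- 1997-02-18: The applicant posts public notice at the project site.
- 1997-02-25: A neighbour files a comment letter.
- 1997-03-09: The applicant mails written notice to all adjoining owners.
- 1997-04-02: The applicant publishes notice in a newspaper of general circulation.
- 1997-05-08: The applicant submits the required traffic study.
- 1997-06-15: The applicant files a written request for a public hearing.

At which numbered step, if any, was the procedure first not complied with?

None — every step was satisfied

Step 1: 90 days after 1996-11-11 (when the application is submitted) is 1997-02-09; 1997-01-21 is within that limit.
Step 2: the window is 14–35 days after 1997-01-21 (when the application fee is paid), so 1997-02-04 through 1997-02-25; 1997-02-18 falls inside that range.
Step 3: the window is 15–29 days after 1997-02-18 (when on-site notice is posted), so 1997-03-05 through 1997-03-19; done 1997-03-09 — within the window.
Step 4: the window is 12–27 days after 1997-03-19 (end of the 10-day objection period, which began when notice is mailed to adjoining owners on 1997-03-09), so 1997-03-31 through 1997-04-15; done 1997-04-02, which is between those dates.
Step 5: the earliest permitted date is 18 days after 1997-04-19 (end of the 17-day objection period, which began when newspaper notice is published on 1997-04-02), i.e. 1997-05-07; 1997-05-08 is on or after that date.
Step 6: the window is 20–40 days after 1997-05-08 (when the traffic study is submitted), so 1997-05-28 through 1997-06-17; done 1997-06-15, which is between those dates.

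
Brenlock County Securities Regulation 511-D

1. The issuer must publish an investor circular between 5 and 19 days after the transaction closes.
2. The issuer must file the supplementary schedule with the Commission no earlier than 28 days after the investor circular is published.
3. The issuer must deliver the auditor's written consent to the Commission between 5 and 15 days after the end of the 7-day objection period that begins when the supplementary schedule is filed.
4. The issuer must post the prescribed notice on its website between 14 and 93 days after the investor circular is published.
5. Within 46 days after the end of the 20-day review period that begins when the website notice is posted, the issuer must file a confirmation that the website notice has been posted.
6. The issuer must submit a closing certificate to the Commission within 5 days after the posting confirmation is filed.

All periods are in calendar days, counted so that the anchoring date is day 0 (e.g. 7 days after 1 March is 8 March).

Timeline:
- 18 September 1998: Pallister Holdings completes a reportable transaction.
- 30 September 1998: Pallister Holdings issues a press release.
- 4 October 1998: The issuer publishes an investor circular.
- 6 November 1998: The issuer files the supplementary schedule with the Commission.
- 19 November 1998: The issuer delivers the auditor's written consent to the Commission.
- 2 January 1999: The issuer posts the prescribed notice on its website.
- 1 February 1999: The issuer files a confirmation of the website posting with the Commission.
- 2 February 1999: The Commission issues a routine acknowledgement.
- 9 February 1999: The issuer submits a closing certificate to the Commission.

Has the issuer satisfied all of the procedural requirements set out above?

No

Step 1 — 5 and 19 days from 18 September 1998 (when the transaction closes) are 23 September 1998 and 7 October 1998 respectively; 4 October 1998 falls inside that range.
Step 2 — must wait 28 days from 4 October 1998 (when the investor circular is published), so not before 1 November 1998; done 6 November 1998, after the minimum wait.
Step 3 — 5 and 15 days from 13 November 1998 (end of the 7-day objection period, which began when the supplementary schedule is filed on 6 November 1998) are 18 November 1998 and 28 November 1998 respectively; done 19 November 1998, which is between those dates.
Step 4 — 14 and 93 days from 4 October 1998 (when the investor circular is published) are 18 October 1998 and 5 January 1999 respectively; 2 January 1999 falls inside that range.
Step 5 — counting 46 days from 22 January 1999 (end of the 20-day review period, which began when the website notice is posted on 2 January 1999) gives a deadline of 9 March 1999; done 1 February 1999 — timely.
Step 6 — counting 5 days from 1 February 1999 (when the posting confirmation is filed) gives a deadline of 6 February 1999; done 9 February 1999 — 3 days late.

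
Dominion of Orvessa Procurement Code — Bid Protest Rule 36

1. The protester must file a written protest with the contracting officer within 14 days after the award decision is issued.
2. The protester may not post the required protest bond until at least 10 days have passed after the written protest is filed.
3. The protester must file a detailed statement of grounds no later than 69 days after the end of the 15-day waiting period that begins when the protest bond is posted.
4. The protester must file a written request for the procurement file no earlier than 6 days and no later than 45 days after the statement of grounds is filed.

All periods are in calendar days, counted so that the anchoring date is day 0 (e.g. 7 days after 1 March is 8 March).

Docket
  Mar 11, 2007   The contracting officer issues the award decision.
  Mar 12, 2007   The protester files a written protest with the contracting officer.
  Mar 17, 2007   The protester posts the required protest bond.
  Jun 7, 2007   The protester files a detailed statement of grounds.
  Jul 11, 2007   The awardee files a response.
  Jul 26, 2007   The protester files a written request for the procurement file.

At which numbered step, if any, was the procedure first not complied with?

(1) due by Mar 11, 2007 + 14 days = Mar 25, 2007; done Mar 12, 2007 — timely.
(2) permitted from Mar 12, 2007 + 10 days = Mar 22, 2007 onward; done Mar 17, 2007 — 5 days too early.
Later steps need not be reached.

Step 2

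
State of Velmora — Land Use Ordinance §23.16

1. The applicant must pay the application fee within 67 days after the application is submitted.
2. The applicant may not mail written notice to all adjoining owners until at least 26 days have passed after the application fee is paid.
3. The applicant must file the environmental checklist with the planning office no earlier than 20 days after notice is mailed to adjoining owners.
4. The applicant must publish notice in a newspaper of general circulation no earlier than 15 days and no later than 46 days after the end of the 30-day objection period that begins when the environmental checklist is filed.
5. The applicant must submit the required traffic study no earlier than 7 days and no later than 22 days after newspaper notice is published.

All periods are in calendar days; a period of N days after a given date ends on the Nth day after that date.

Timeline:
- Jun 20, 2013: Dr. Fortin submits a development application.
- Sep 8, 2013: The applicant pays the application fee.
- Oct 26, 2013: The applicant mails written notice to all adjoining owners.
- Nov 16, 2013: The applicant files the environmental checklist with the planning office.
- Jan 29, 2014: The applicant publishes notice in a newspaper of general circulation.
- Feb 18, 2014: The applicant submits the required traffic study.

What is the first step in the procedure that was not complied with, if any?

Step 1

(1) due by Jun 20, 2013 + 67 days = Aug 26, 2013; done Sep 8, 2013 — 13 days late.
No need to go further; step 1 was not satisfied.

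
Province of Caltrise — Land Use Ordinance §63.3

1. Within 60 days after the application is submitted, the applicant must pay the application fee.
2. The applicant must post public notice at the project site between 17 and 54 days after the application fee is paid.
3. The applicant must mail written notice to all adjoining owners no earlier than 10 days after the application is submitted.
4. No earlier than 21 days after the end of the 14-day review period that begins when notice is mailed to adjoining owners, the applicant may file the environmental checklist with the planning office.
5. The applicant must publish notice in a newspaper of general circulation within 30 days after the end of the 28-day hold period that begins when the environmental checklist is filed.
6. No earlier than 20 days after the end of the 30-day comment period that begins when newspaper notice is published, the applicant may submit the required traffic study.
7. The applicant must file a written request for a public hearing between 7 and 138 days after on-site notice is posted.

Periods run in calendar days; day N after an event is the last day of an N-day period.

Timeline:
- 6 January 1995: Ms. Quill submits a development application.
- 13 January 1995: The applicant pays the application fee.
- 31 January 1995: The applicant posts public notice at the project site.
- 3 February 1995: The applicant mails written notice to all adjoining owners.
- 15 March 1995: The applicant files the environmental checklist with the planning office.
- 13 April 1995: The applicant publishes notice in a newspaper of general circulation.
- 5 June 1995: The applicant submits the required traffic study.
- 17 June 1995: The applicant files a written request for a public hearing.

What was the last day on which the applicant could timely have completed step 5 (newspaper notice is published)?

The environmental checklist is filed on 15 March 1995; the 28-day hold period therefore ends 12 April 1995, and step 5 runs from that date. 30 days after 12 April 1995 is 12 May 1995.

12 May 1995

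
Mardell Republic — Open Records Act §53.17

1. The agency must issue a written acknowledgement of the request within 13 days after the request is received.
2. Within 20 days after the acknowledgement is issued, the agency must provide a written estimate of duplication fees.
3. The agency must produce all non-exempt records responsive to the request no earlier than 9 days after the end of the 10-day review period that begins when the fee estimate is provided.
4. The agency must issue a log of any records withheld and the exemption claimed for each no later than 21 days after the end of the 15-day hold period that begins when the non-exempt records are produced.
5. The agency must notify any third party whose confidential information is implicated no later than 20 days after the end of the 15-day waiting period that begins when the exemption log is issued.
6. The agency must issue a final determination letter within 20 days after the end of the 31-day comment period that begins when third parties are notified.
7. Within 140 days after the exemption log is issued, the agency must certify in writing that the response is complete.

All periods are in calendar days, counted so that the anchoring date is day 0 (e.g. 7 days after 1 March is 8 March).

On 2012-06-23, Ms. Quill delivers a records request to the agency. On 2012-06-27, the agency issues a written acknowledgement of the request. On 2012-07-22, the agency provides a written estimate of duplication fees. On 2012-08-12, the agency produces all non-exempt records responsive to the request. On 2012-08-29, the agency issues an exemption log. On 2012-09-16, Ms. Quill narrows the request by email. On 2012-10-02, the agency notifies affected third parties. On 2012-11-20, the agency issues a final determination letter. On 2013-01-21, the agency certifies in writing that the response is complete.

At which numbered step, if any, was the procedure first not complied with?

Step 2

Step 1 — counting 13 days from 2012-06-23 (when the request is received) gives a deadline of 2012-07-06; done 2012-06-27 — timely.
Step 2 — counting 20 days from 2012-06-27 (when the acknowledgement is issued) gives a deadline of 2012-07-17; 2012-07-22 misses that deadline by 5 days.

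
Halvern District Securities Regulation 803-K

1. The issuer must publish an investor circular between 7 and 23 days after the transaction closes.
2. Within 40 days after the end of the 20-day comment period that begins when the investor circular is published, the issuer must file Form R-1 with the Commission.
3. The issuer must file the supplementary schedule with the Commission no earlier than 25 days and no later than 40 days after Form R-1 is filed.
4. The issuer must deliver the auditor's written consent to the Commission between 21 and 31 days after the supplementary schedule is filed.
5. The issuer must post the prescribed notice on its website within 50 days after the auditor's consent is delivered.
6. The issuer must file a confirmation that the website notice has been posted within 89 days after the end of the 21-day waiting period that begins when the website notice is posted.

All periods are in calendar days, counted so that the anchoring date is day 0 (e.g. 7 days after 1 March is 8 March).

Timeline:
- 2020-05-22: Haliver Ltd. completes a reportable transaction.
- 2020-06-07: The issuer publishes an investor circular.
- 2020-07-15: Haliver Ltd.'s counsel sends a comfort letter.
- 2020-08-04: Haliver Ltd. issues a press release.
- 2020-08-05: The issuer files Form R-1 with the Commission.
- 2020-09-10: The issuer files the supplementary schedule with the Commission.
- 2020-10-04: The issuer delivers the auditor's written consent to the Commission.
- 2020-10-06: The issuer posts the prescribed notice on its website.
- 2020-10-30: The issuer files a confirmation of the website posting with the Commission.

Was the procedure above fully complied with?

Yes

Step 1: the window is 7–23 days after 2020-05-22 (when the transaction closes), so 2020-05-29 through 2020-06-14; 2020-06-07 falls inside that range.
Step 2: 40 days after 2020-06-27 (end of the 20-day comment period, which began when the investor circular is published on 2020-06-07) is 2020-08-06; done 2020-08-05 — timely.
Step 3: the window is 25–40 days after 2020-08-05 (when Form R-1 is filed), so 2020-08-30 through 2020-09-14; 2020-09-10 falls inside that range.
Step 4: the window is 21–31 days after 2020-09-10 (when the supplementary schedule is filed), so 2020-10-01 through 2020-10-11; 2020-10-04 falls inside that range.
Step 5: 50 days after 2020-10-04 (when the auditor's consent is delivered) is 2020-11-23; completed 2020-10-06, before the deadline.
Step 6: 89 days after 2020-10-27 (end of the 21-day waiting period, which began when the website notice is posted on 2020-10-06) is 2021-01-24; completed 2020-10-30, before the deadline.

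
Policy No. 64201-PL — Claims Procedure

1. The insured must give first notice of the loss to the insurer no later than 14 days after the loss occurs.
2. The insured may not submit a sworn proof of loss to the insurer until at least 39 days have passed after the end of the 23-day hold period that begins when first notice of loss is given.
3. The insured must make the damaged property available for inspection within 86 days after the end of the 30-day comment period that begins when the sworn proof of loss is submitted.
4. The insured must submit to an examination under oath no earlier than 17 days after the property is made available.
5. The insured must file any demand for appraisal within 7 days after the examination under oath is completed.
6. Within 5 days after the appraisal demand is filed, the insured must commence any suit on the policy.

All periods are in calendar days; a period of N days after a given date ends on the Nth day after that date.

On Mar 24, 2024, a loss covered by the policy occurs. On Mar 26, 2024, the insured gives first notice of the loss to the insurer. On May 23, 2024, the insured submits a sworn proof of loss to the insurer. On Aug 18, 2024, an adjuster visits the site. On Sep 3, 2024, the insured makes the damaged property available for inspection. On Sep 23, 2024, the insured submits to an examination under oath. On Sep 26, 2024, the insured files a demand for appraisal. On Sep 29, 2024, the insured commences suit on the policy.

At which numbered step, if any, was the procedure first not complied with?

Step 2

Step 1: 14 days after Mar 24, 2024 (when the loss occurs) is Apr 7, 2024; Mar 26, 2024 is within that limit.
Step 2: the earliest permitted date is 39 days after Apr 18, 2024 (end of the 23-day hold period, which began when first notice of loss is given on Mar 26, 2024), i.e. May 27, 2024; done May 23, 2024 — 4 days too early.
The procedure was therefore not followed at step 2.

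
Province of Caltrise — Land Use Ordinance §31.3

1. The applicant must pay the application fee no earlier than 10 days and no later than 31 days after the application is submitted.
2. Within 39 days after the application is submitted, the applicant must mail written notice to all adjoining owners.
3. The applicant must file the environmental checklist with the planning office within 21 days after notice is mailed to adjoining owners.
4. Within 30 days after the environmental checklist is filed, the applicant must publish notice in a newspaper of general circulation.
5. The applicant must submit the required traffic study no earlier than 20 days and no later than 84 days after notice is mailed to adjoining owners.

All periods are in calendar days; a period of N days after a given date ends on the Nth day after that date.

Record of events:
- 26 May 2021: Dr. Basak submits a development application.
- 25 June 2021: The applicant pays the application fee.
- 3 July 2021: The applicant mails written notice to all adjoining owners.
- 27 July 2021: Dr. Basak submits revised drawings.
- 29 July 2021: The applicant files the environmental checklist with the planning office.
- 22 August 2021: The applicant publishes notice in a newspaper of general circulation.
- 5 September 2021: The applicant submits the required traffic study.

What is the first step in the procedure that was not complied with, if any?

Step 1: the window is 10–31 days after 26 May 2021 (when the application is submitted), so 5 June 2021 through 26 June 2021; 25 June 2021 falls inside that range.
Step 2: 39 days after 26 May 2021 (when the application is submitted) is 4 July 2021; 3 July 2021 is within that limit.
Step 3: 21 days after 3 July 2021 (when notice is mailed to adjoining owners) is 24 July 2021; not done until 29 July 2021, 5 days after the deadline.
Later steps need not be reached.

Step 3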